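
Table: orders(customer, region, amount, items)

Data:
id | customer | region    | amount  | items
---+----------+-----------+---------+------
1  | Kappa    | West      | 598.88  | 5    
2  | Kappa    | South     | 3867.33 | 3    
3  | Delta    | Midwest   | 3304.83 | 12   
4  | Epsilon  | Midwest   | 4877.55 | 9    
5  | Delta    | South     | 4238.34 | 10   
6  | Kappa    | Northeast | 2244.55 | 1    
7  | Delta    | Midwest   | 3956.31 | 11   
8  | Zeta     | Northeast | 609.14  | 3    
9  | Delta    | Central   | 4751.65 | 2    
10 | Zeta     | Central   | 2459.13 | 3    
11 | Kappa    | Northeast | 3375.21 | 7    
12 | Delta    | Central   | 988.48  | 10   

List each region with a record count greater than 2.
SELECT region, COUNT(*) as cnt
FROM orders
GROUP BY region
HAVING COUNT(*) > 2

Result:
  Central: 3
  Midwest: 3
  Northeast: 3

Note: HAVING filters groups after aggregation, WHERE filters rows before.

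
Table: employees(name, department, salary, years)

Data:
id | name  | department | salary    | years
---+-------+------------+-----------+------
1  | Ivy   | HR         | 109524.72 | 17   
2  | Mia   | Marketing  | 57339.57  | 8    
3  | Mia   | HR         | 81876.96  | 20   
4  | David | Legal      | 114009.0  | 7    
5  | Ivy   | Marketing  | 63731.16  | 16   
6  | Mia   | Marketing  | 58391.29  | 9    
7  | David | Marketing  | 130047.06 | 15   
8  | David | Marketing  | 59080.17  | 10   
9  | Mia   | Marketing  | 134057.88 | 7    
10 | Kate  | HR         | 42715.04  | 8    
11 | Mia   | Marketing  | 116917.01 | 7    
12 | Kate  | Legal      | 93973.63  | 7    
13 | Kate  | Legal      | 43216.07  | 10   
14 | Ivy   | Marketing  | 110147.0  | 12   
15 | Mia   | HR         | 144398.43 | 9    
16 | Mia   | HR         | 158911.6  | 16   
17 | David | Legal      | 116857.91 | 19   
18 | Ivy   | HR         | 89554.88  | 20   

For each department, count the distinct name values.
SELECT department, COUNT(DISTINCT name)
FROM employees
GROUP BY department

Result:
  HR: 3 distinct
  Legal: 2 distinct
  Marketing: 3 distinct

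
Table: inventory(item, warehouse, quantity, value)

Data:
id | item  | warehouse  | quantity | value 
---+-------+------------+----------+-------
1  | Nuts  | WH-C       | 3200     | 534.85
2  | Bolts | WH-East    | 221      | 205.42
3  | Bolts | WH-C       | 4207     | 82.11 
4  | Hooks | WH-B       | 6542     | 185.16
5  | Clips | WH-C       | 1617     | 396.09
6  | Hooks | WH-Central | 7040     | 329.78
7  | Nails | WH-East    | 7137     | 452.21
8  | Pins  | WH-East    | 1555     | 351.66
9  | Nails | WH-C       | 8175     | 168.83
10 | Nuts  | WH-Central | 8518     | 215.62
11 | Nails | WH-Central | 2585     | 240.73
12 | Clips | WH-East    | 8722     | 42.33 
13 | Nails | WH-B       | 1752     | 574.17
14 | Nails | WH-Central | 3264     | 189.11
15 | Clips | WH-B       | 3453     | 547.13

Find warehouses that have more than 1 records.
SELECT warehouse, COUNT(*) as cnt
FROM inventory
GROUP BY warehouse
HAVING COUNT(*) > 1

Result:
  WH-B: 3
  WH-C: 4
  WH-Central: 4
  WH-East: 4

Note: HAVING filters groups after aggregation, WHERE filters rows before.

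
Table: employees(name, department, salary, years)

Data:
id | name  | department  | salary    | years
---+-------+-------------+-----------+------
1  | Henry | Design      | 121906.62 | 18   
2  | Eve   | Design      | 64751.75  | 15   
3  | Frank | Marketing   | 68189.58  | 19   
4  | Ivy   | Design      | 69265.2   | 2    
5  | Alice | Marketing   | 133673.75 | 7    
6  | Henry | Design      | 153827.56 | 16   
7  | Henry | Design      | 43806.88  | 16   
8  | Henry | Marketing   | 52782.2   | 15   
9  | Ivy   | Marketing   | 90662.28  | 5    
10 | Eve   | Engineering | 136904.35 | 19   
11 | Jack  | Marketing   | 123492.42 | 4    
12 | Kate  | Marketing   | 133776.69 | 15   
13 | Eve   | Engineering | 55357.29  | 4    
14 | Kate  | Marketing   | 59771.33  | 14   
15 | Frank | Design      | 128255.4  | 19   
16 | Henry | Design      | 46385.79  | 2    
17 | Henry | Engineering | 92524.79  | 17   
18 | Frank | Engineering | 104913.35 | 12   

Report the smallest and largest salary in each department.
SELECT department, MIN(salary), MAX(salary)
FROM employees
GROUP BY department

Result:
  Design: min=43806.88, max=153827.56
  Engineering: min=55357.29, max=136904.35
  Marketing: min=52782.20, max=133776.69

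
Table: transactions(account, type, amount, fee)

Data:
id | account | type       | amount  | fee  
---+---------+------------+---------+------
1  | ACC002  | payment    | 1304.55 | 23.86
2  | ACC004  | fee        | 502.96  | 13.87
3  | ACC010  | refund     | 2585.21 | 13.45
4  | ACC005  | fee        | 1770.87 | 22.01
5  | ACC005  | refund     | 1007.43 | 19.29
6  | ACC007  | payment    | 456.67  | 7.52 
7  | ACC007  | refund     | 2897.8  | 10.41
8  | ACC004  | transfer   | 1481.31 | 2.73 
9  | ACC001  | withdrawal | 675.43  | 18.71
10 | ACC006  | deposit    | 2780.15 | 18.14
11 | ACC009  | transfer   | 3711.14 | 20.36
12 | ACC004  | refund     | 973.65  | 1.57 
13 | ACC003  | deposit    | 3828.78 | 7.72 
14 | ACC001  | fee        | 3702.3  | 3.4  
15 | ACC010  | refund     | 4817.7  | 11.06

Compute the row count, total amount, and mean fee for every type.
SELECT type,
       COUNT(*) as cnt,
       SUM(amount) as total_amount,
       AVG(fee) as avg_fee
FROM transactions
GROUP BY type

Result:
  deposit: 2 records, 6608.93 total amount, 12.93 avg fee
  fee: 3 records, 5976.13 total amount, 13.09 avg fee
  payment: 2 records, 1761.22 total amount, 15.69 avg fee
  refund: 5 records, 12281.79 total amount, 11.16 avg fee
  transfer: 2 records, 5192.45 total amount, 11.55 avg fee
  withdrawal: 1 records, 675.43 total amount, 18.71 avg fee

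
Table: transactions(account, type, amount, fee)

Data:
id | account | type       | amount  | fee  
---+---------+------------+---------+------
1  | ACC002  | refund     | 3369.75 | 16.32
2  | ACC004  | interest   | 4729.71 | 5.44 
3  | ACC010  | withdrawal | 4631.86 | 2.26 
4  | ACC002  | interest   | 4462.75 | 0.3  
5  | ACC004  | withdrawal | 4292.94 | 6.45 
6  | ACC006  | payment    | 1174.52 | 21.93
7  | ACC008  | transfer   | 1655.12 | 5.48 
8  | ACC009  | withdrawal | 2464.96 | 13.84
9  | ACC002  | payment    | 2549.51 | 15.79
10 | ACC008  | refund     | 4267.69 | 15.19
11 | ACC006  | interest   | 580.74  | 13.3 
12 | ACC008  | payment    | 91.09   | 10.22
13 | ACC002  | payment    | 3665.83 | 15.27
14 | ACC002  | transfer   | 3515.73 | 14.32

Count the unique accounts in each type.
SELECT type, COUNT(DISTINCT account)
FROM transactions
GROUP BY type

Result:
  interest: 3 distinct
  payment: 3 distinct
  refund: 2 distinct
  transfer: 2 distinct
  withdrawal: 3 distinct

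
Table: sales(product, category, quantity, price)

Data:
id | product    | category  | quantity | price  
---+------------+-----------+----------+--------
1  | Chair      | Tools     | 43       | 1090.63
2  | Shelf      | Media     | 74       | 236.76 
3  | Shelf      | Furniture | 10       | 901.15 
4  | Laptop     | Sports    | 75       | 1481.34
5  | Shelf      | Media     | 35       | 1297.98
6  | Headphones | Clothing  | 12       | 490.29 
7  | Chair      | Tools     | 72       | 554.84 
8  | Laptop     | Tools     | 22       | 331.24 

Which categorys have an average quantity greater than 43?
SELECT category, AVG(quantity)
FROM sales
GROUP BY category
HAVING AVG(quantity) > 43

Result:
  Media: avg=54.50
  Sports: avg=75.00
  Tools: avg=45.67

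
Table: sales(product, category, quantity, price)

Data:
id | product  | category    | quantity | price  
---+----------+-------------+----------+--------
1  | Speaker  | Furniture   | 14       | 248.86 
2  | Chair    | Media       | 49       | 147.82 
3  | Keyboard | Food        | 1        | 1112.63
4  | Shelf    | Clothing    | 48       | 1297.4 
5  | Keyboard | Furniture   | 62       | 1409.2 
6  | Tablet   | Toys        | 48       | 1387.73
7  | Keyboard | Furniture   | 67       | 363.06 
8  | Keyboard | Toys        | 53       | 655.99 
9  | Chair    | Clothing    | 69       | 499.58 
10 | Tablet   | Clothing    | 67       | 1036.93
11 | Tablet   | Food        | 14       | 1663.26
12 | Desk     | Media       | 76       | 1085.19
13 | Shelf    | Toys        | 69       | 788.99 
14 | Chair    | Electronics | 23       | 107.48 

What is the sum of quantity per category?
SELECT category, SUM(quantity) as result
FROM sales
GROUP BY category

Result:
  Clothing: 184
  Electronics: 23
  Food: 15
  Furniture: 143
  Media: 125
  Toys: 170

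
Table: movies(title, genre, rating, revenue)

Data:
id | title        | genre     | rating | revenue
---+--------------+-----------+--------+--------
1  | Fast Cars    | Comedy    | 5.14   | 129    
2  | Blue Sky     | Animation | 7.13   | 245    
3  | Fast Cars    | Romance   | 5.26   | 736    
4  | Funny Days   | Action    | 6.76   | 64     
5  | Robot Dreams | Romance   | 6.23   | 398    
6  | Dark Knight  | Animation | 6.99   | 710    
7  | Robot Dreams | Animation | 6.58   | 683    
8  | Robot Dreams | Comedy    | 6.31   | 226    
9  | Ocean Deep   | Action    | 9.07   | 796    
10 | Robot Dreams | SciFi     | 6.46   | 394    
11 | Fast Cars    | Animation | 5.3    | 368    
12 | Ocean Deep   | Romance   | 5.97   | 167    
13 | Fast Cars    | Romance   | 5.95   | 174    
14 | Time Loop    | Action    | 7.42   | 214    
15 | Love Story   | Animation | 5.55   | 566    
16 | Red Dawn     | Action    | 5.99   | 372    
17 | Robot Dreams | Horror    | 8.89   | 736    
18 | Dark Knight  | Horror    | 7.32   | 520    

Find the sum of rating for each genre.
SELECT genre, SUM(rating) as result
FROM movies
GROUP BY genre

Result:
  Action: 29.24
  Animation: 31.55
  Comedy: 11.45
  Horror: 16.21
  Romance: 23.41
  SciFi: 6.46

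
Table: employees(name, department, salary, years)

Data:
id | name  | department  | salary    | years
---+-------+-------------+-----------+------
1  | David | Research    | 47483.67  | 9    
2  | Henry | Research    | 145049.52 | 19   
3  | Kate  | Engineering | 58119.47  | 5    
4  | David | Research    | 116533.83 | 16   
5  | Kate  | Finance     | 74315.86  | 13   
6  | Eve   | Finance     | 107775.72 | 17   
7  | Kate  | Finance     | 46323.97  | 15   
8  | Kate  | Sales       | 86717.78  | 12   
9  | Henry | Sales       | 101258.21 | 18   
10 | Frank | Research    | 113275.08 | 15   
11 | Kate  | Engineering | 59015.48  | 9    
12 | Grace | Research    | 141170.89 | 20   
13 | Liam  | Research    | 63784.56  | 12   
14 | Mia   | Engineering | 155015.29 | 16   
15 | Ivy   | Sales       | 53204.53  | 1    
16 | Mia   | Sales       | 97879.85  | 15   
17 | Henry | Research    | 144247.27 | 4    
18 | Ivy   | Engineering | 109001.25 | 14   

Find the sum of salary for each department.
SELECT department, SUM(salary) as result
FROM employees
GROUP BY department

Result:
  Engineering: 381151.49
  Finance: 228415.55
  Research: 771544.82
  Sales: 339060.37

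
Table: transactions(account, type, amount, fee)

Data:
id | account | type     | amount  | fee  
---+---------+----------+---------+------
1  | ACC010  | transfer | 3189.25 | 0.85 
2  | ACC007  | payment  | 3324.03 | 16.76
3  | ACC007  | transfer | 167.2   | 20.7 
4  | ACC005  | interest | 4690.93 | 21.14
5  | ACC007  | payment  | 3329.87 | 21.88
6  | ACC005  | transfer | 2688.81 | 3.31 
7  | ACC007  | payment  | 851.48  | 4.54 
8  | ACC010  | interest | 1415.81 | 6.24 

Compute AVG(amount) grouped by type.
SELECT type, AVG(amount) as result
FROM transactions
GROUP BY type

Result:
  interest: 3053.37
  payment: 2501.79
  transfer: 2015.09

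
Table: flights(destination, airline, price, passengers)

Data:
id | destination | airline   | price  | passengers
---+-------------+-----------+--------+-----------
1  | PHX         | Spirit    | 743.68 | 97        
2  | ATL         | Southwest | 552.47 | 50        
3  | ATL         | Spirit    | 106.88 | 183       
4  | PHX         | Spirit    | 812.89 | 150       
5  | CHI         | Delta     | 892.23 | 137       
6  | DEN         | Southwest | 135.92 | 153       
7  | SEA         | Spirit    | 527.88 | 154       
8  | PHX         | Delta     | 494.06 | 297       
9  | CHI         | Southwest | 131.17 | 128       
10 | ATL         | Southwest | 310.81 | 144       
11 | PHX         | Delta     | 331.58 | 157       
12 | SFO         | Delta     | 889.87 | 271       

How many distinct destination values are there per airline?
SELECT airline, COUNT(DISTINCT destination)
FROM flights
GROUP BY airline

Result:
  Delta: 3 distinct
  Southwest: 3 distinct
  Spirit: 3 distinct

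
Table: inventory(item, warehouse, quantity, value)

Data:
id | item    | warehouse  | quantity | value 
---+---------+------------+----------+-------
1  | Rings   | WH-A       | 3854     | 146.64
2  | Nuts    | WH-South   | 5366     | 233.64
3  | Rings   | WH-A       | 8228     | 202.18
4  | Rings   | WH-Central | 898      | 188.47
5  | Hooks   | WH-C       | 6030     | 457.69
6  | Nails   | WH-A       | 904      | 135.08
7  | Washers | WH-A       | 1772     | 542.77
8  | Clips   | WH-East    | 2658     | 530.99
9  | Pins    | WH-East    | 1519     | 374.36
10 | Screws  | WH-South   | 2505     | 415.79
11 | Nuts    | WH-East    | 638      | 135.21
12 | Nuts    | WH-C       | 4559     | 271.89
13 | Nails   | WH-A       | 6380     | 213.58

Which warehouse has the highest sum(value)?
SELECT warehouse, SUM(value) as val
FROM inventory
GROUP BY warehouse
ORDER BY val DESC
LIMIT 1

Result: WH-A with sum(value) = 1240.25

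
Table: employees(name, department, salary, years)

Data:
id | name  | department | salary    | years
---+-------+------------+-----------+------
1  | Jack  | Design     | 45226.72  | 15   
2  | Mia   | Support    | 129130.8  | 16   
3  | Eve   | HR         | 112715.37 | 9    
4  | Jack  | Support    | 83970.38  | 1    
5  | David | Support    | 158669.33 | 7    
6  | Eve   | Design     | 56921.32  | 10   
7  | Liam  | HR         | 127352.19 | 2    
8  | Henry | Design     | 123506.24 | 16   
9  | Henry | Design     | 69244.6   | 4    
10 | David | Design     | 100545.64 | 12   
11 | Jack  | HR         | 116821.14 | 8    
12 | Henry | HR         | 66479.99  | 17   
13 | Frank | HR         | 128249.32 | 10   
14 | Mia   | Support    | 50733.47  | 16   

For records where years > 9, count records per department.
SELECT department, COUNT(*)
FROM employees
WHERE years > 9
GROUP BY department

Note: WHERE filters rows before grouping.

Result:
  Design: 4
  HR: 2
  Support: 2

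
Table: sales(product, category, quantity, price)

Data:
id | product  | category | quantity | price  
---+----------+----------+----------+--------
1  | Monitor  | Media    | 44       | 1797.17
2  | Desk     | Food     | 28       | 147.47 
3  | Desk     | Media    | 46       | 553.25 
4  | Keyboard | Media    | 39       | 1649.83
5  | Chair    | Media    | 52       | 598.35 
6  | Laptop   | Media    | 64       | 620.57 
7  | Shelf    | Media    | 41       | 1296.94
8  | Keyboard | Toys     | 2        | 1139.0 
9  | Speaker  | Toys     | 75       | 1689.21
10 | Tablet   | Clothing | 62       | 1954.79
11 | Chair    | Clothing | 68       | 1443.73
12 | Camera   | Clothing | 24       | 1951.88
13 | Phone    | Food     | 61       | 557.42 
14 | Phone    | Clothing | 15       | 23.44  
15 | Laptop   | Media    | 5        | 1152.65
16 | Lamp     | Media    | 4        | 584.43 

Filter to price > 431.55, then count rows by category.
SELECT category, COUNT(*)
FROM sales
WHERE price > 431.55
GROUP BY category

Note: WHERE filters rows before grouping.

Result:
  Clothing: 3
  Food: 1
  Media: 8
  Toys: 2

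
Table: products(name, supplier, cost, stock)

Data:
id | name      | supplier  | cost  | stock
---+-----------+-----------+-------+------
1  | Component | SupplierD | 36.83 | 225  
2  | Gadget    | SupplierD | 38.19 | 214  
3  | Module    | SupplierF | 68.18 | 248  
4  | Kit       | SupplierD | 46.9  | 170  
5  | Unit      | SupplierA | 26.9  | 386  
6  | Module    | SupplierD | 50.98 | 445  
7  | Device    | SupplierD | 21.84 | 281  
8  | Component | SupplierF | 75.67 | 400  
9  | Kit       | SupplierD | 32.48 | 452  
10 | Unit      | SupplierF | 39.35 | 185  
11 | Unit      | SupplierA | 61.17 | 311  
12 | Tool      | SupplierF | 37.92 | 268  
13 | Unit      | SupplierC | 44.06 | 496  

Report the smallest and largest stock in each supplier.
SELECT supplier, MIN(stock), MAX(stock)
FROM products
GROUP BY supplier

Result:
  SupplierA: min=311, max=386
  SupplierC: min=496, max=496
  SupplierD: min=170, max=452
  SupplierF: min=185, max=400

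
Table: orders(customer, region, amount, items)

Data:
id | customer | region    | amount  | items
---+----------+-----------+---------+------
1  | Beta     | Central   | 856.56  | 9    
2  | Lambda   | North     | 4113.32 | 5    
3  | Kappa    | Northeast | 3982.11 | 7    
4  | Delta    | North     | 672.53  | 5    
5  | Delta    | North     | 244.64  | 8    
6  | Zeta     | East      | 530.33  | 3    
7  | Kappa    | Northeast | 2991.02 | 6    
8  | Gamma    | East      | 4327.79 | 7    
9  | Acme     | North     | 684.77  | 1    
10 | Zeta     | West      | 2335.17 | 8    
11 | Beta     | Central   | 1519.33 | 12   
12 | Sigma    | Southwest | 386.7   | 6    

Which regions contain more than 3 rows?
SELECT region, COUNT(*) as cnt
FROM orders
GROUP BY region
HAVING COUNT(*) > 3

Result:
  North: 4

Note: HAVING filters groups after aggregation, WHERE filters rows before.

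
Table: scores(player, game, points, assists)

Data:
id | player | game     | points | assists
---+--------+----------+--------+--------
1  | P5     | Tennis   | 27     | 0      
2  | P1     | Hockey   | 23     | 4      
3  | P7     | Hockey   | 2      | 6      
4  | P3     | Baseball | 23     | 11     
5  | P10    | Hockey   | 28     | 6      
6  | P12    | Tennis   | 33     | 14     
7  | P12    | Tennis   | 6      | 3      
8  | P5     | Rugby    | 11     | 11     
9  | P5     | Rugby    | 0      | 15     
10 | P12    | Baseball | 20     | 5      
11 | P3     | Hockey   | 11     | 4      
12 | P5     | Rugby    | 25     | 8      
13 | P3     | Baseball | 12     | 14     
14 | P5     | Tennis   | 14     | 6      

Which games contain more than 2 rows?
SELECT game, COUNT(*) as cnt
FROM scores
GROUP BY game
HAVING COUNT(*) > 2

Result:
  Baseball: 3
  Hockey: 4
  Rugby: 3
  Tennis: 4

Note: HAVING filters groups after aggregation, WHERE filters rows before.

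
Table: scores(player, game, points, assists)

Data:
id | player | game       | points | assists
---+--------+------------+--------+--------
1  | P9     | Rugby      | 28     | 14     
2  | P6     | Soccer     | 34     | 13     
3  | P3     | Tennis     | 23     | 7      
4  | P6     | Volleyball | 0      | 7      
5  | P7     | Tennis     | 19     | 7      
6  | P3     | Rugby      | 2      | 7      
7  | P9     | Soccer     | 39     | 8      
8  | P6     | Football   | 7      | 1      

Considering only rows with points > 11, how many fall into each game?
SELECT game, COUNT(*)
FROM scores
WHERE points > 11
GROUP BY game

Note: WHERE filters rows before grouping.

Result:
  Rugby: 1
  Soccer: 2
  Tennis: 2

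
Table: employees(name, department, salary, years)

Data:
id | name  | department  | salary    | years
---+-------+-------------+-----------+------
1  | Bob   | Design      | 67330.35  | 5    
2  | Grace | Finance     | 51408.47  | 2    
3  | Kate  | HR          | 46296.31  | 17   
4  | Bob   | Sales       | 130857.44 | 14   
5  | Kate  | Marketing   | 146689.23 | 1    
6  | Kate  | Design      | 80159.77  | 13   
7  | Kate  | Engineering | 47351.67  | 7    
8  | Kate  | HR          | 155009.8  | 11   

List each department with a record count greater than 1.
SELECT department, COUNT(*) as cnt
FROM employees
GROUP BY department
HAVING COUNT(*) > 1

Result:
  Design: 2
  HR: 2

Note: HAVING filters groups after aggregation, WHERE filters rows before.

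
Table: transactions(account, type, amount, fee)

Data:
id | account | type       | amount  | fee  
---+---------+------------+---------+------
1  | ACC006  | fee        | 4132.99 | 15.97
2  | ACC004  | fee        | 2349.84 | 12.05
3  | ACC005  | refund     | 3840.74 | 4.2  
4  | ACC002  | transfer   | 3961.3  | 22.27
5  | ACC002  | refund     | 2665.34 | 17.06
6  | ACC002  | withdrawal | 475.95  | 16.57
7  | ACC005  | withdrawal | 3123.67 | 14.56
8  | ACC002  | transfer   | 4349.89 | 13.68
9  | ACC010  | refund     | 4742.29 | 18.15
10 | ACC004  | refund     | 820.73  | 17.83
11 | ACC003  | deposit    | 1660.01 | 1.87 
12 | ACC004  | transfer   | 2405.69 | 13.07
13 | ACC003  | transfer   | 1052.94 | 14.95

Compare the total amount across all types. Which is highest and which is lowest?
SELECT type, SUM(amount)
FROM transactions
GROUP BY type
ORDER BY SUM(amount)

All groups:
  deposit: 1660.01
  withdrawal: 3599.62
  fee: 6482.83
  transfer: 11769.82
  refund: 12069.10

Highest: refund (12069.10)
Lowest: deposit (1660.01)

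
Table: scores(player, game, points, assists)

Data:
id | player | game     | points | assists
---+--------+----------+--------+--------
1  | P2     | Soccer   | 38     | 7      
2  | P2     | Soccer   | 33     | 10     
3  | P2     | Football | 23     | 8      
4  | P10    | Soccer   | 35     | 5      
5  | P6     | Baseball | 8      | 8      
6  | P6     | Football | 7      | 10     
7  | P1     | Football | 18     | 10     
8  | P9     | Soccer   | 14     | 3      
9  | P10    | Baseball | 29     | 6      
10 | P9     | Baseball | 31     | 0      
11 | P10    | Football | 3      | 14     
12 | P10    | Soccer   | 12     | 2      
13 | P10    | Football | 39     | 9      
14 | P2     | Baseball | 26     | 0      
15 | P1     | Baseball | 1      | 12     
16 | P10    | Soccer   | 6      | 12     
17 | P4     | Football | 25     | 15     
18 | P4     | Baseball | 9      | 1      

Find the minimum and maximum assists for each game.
SELECT game, MIN(assists), MAX(assists)
FROM scores
GROUP BY game

Result:
  Baseball: min=0, max=12
  Football: min=8, max=15
  Soccer: min=2, max=12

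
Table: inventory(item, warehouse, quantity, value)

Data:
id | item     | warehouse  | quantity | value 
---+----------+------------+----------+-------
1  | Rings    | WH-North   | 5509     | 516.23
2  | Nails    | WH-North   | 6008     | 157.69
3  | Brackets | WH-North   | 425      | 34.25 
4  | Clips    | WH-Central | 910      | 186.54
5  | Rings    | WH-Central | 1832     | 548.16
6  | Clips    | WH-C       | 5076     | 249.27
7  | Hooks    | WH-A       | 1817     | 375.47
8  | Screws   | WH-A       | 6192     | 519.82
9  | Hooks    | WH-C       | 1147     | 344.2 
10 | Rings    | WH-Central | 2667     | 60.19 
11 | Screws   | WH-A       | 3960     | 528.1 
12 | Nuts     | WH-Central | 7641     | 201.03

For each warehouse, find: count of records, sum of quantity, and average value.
SELECT warehouse,
       COUNT(*) as cnt,
       SUM(quantity) as total_quantity,
       AVG(value) as avg_value
FROM inventory
GROUP BY warehouse

Result:
  WH-A: 3 records, 11969 total quantity, 474.46 avg value
  WH-C: 2 records, 6223 total quantity, 296.74 avg value
  WH-Central: 4 records, 13050 total quantity, 248.98 avg value
  WH-North: 3 records, 11942 total quantity, 236.06 avg value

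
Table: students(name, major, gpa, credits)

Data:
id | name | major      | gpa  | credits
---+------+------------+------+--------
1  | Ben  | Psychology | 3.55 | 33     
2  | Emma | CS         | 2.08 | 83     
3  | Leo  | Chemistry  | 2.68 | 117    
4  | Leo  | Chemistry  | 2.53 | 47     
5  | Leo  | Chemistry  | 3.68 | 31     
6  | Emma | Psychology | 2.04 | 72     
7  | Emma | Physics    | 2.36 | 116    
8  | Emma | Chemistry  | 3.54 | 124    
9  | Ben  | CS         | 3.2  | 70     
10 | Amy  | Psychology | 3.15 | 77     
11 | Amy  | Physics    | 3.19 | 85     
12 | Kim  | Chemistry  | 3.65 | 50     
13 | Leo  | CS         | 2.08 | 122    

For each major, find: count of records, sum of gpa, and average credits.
SELECT major,
       COUNT(*) as cnt,
       SUM(gpa) as total_gpa,
       AVG(credits) as avg_credits
FROM students
GROUP BY major

Result:
  CS: 3 records, 7.36 total gpa, 91.67 avg credits
  Chemistry: 5 records, 16.08 total gpa, 73.80 avg credits
  Physics: 2 records, 5.55 total gpa, 100.50 avg credits
  Psychology: 3 records, 8.74 total gpa, 60.67 avg credits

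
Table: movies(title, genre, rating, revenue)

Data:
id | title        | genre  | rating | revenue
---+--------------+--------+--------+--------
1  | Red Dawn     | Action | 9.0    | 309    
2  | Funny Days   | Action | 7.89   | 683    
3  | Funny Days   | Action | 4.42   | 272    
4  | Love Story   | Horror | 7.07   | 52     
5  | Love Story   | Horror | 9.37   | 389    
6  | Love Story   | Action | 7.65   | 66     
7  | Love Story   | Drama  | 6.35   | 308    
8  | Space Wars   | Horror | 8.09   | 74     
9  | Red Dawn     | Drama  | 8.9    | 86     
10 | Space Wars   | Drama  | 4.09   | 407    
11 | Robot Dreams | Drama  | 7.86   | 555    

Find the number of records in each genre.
SELECT genre, COUNT(*) as count
FROM movies
GROUP BY genre

Result:
  Action: 4
  Drama: 4
  Horror: 3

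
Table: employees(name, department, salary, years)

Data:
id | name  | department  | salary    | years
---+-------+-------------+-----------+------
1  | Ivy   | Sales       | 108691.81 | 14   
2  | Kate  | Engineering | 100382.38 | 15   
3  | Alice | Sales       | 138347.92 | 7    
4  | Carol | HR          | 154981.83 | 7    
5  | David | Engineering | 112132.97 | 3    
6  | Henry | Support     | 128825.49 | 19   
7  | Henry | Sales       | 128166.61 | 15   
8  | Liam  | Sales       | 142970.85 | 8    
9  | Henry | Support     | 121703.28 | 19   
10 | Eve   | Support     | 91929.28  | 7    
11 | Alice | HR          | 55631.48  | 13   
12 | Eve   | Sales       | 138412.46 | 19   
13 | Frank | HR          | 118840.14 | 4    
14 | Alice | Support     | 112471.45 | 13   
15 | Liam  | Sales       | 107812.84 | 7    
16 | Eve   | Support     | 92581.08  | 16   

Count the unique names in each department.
SELECT department, COUNT(DISTINCT name)
FROM employees
GROUP BY department

Result:
  Engineering: 2 distinct
  HR: 3 distinct
  Sales: 5 distinct
  Support: 3 distinct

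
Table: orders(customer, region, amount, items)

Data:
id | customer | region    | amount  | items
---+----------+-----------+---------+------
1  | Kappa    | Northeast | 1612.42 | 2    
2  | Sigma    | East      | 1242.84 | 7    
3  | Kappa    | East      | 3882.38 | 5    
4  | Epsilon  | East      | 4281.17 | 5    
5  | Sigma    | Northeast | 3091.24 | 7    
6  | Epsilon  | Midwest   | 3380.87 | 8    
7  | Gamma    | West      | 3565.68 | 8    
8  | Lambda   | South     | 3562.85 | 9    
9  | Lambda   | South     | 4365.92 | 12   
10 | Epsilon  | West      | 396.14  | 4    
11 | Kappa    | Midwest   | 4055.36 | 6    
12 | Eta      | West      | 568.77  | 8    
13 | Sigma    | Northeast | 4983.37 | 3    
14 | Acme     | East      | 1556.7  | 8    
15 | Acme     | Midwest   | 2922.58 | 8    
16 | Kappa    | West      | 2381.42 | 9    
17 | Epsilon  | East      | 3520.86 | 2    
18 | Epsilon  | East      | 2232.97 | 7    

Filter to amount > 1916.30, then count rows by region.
SELECT region, COUNT(*)
FROM orders
WHERE amount > 1916.30
GROUP BY region

Note: WHERE filters rows before grouping.

Result:
  East: 4
  Midwest: 3
  Northeast: 2
  South: 2
  West: 2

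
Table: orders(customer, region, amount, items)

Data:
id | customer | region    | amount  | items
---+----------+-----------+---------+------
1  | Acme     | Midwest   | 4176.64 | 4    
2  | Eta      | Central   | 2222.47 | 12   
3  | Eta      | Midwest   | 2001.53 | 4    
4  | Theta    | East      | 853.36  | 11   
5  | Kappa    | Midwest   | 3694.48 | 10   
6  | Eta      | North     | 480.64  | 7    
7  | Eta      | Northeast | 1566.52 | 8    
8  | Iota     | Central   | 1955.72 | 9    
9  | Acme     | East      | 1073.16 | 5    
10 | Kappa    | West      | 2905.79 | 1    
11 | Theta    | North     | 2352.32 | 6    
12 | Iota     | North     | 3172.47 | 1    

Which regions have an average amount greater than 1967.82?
SELECT region, AVG(amount)
FROM orders
GROUP BY region
HAVING AVG(amount) > 1967.82

Result:
  Central: avg=2089.10
  Midwest: avg=3290.88
  North: avg=2001.81
  West: avg=2905.79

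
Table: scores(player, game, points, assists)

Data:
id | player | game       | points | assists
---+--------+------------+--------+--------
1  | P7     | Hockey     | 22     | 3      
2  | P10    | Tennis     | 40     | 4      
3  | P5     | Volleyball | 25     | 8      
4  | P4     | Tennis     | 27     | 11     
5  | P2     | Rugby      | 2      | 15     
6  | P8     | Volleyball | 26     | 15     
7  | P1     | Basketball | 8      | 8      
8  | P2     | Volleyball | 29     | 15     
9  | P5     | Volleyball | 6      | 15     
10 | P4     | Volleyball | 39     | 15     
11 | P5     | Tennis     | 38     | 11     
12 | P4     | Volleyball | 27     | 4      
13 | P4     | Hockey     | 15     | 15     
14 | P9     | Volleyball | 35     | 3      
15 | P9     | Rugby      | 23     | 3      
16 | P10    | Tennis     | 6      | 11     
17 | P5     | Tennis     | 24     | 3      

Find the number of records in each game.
SELECT game, COUNT(*) as count
FROM scores
GROUP BY game

Result:
  Basketball: 1
  Hockey: 2
  Rugby: 2
  Tennis: 5
  Volleyball: 7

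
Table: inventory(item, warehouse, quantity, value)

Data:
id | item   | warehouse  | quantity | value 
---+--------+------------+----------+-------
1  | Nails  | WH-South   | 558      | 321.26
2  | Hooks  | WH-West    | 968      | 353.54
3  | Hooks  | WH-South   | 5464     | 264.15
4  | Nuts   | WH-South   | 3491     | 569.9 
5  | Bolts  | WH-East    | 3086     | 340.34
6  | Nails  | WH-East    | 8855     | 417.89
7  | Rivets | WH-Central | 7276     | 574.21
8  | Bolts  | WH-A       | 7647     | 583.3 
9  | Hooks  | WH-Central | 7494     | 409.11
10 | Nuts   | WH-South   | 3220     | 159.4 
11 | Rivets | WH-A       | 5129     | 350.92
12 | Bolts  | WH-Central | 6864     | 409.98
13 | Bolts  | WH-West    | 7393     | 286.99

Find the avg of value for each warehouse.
SELECT warehouse, AVG(value) as result
FROM inventory
GROUP BY warehouse

Result:
  WH-A: 467.11
  WH-Central: 464.43
  WH-East: 379.12
  WH-South: 328.68
  WH-West: 320.27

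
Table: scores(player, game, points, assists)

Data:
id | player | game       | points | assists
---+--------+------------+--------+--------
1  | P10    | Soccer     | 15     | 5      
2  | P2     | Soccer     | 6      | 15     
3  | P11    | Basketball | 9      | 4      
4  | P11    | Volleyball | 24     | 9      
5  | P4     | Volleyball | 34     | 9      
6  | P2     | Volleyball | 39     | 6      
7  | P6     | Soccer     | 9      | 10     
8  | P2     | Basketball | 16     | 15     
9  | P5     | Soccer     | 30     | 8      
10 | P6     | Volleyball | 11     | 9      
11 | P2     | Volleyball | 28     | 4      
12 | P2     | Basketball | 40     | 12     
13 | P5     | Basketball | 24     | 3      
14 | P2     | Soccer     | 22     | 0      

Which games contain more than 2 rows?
SELECT game, COUNT(*) as cnt
FROM scores
GROUP BY game
HAVING COUNT(*) > 2

Result:
  Basketball: 4
  Soccer: 5
  Volleyball: 5

Note: HAVING filters groups after aggregation, WHERE filters rows before.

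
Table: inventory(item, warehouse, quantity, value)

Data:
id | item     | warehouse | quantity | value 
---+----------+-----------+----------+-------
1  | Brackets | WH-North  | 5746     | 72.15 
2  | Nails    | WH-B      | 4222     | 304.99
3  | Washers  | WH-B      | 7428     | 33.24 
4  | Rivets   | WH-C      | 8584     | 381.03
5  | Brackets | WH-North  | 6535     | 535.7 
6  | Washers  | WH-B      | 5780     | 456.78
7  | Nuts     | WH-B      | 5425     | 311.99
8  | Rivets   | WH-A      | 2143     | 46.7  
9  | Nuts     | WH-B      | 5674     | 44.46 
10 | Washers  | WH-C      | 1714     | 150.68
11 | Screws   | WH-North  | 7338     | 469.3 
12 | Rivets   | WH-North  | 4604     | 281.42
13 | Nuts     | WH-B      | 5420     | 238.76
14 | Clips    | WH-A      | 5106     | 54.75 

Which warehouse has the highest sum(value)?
SELECT warehouse, SUM(value) as val
FROM inventory
GROUP BY warehouse
ORDER BY val DESC
LIMIT 1

Result: WH-B with sum(value) = 1390.22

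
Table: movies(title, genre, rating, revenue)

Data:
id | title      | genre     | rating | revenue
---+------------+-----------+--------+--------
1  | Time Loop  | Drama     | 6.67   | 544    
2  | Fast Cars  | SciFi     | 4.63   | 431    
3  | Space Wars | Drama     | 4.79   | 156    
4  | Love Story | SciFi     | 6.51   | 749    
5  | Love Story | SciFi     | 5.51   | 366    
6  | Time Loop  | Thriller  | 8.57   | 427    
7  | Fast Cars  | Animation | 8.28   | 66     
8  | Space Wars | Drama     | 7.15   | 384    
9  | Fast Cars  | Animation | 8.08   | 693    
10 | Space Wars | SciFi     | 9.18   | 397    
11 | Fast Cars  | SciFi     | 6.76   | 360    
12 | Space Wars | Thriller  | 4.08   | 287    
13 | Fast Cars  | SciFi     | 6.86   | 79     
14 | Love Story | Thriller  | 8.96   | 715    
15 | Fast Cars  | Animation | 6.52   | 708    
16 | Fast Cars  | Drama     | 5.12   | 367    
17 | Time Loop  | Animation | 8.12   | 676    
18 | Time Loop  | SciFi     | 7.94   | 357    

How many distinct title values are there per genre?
SELECT genre, COUNT(DISTINCT title)
FROM movies
GROUP BY genre

Result:
  Animation: 2 distinct
  Drama: 3 distinct
  SciFi: 4 distinct
  Thriller: 3 distinct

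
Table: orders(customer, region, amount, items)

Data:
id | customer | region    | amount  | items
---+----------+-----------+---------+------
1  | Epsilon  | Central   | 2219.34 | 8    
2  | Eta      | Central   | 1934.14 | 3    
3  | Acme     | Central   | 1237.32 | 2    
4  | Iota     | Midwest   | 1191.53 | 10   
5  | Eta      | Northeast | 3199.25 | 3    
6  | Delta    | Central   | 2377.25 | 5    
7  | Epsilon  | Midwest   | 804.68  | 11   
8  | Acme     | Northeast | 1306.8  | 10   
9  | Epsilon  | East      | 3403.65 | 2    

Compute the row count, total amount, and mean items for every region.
SELECT region,
       COUNT(*) as cnt,
       SUM(amount) as total_amount,
       AVG(items) as avg_items
FROM orders
GROUP BY region

Result:
  Central: 4 records, 7768.05 total amount, 4.50 avg items
  East: 1 records, 3403.65 total amount, 2.00 avg items
  Midwest: 2 records, 1996.21 total amount, 10.50 avg items
  Northeast: 2 records, 4506.05 total amount, 6.50 avg items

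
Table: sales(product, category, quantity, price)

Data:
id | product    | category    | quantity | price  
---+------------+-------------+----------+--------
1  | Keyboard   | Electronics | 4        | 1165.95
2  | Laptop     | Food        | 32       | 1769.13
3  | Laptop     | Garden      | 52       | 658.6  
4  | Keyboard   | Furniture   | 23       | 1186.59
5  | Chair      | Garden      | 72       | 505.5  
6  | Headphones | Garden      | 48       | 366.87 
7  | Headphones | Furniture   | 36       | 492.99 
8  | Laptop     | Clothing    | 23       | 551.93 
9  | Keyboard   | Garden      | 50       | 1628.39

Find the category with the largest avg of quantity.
SELECT category, AVG(quantity) as val
FROM sales
GROUP BY category
ORDER BY val DESC
LIMIT 1

Result: Garden with avg(quantity) = 55.50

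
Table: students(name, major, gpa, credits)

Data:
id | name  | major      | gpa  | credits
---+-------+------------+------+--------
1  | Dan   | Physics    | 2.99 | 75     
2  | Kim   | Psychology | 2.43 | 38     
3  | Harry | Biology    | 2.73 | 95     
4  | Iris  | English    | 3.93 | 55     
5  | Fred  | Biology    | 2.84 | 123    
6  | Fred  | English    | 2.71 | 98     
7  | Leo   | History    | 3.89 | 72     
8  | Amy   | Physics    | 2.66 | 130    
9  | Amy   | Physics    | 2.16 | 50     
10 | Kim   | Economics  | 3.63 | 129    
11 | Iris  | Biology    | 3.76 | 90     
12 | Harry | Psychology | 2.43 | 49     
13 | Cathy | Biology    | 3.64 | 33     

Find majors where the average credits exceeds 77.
SELECT major, AVG(credits)
FROM students
GROUP BY major
HAVING AVG(credits) > 77

Result:
  Biology: avg=85.25
  Economics: avg=129.00
  Physics: avg=85.00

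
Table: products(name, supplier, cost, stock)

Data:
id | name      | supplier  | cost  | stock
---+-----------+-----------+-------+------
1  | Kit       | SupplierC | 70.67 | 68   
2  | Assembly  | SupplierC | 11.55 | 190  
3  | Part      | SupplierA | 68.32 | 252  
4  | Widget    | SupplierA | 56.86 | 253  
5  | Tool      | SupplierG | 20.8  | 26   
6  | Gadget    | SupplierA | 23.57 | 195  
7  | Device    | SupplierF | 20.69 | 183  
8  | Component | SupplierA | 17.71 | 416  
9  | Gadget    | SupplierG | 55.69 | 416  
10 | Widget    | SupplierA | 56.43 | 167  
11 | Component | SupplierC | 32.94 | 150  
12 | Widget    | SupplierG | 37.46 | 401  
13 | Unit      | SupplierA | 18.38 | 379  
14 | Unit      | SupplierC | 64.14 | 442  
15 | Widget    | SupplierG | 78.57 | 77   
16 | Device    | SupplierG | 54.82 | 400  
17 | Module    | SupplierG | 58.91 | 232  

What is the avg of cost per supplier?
SELECT supplier, AVG(cost) as result
FROM products
GROUP BY supplier

Result:
  SupplierA: 40.21
  SupplierC: 44.83
  SupplierF: 20.69
  SupplierG: 51.04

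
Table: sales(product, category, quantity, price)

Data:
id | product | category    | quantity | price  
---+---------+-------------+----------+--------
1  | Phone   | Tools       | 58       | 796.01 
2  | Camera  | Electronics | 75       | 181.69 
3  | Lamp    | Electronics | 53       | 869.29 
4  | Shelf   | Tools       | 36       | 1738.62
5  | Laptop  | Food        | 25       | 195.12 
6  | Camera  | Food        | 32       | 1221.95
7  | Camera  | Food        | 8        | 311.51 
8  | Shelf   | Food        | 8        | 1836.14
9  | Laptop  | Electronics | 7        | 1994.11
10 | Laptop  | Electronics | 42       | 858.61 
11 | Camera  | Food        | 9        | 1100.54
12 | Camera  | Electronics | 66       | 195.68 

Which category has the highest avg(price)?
SELECT category, AVG(price) as val
FROM sales
GROUP BY category
ORDER BY val DESC
LIMIT 1

Result: Tools with avg(price) = 1267.32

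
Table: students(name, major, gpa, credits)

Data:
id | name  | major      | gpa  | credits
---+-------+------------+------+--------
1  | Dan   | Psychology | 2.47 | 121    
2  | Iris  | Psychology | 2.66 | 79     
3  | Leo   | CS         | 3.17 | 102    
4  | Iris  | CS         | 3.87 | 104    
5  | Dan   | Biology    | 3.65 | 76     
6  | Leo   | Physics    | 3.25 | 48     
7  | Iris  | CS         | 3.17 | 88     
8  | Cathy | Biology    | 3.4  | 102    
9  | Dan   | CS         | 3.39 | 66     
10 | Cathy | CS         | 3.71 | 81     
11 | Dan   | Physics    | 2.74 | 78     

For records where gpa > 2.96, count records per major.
SELECT major, COUNT(*)
FROM students
WHERE gpa > 2.96
GROUP BY major

Note: WHERE filters rows before grouping.

Result:
  Biology: 2
  CS: 5
  Physics: 1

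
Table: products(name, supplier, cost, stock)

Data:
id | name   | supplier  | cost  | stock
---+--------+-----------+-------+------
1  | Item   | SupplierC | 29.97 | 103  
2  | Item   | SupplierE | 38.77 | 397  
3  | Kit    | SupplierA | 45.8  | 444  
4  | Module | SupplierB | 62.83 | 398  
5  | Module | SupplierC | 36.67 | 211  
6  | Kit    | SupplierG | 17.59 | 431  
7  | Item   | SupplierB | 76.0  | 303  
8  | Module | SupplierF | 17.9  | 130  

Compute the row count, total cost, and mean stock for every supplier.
SELECT supplier,
       COUNT(*) as cnt,
       SUM(cost) as total_cost,
       AVG(stock) as avg_stock
FROM products
GROUP BY supplier

Result:
  SupplierA: 1 records, 45.80 total cost, 444.00 avg stock
  SupplierB: 2 records, 138.83 total cost, 350.50 avg stock
  SupplierC: 2 records, 66.64 total cost, 157.00 avg stock
  SupplierE: 1 records, 38.77 total cost, 397.00 avg stock
  SupplierF: 1 records, 17.90 total cost, 130.00 avg stock
  SupplierG: 1 records, 17.59 total cost, 431.00 avg stock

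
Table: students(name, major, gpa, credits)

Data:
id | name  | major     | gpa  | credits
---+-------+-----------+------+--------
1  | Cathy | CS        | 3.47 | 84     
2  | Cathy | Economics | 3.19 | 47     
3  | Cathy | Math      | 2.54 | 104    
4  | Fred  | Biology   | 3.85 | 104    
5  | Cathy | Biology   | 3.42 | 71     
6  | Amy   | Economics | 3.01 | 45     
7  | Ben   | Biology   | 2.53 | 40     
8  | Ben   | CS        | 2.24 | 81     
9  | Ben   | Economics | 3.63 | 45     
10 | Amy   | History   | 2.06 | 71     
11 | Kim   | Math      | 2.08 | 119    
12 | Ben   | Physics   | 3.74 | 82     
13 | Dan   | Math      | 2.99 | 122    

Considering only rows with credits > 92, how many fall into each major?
SELECT major, COUNT(*)
FROM students
WHERE credits > 92
GROUP BY major

Note: WHERE filters rows before grouping.

Result:
  Biology: 1
  Math: 3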